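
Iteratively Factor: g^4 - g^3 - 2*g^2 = (g + 1)*(g^3 - 2*g^2) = g*(g + 1)*(g^2 - 2*g) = g*(g - 2)*(g + 1)*(g)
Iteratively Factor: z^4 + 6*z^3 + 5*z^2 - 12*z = (z + 4)*(z^3 + 2*z^2 - 3*z) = (z - 1)*(z + 4)*(z^2 + 3*z) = z*(z - 1)*(z + 4)*(z + 3)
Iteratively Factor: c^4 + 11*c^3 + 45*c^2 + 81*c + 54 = (c + 3)*(c^3 + 8*c^2 + 21*c + 18) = (c + 3)^2*(c^2 + 5*c + 6) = (c + 2)*(c + 3)^2*(c + 3)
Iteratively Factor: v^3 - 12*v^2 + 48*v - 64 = (v - 4)*(v^2 - 8*v + 16) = (v - 4)^2*(v - 4)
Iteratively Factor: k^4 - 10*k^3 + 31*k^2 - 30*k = (k - 3)*(k^3 - 7*k^2 + 10*k) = (k - 5)*(k - 3)*(k^2 - 2*k) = k*(k - 5)*(k - 3)*(k - 2)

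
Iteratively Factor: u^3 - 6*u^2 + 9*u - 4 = (u - 1)*(u^2 - 5*u + 4) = (u - 1)^2*(u - 4)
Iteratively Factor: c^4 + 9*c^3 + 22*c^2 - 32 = (c - 1)*(c^3 + 10*c^2 + 32*c + 32) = (c - 1)*(c + 4)*(c^2 + 6*c + 8) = (c - 1)*(c + 2)*(c + 4)*(c + 4)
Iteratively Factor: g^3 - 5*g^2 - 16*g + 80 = (g - 4)*(g^2 - g - 20) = (g - 5)*(g - 4)*(g + 4)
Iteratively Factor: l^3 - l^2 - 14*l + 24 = (l - 3)*(l^2 + 2*l - 8) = (l - 3)*(l + 4)*(l - 2)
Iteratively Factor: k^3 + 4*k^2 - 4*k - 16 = (k + 2)*(k^2 + 2*k - 8) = (k - 2)*(k + 2)*(k + 4)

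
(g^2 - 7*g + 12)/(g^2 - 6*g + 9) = (g - 4)/(g - 3)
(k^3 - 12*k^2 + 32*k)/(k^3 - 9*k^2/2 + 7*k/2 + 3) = 2*k*(k^2 - 12*k + 32)/(2*k^3 - 9*k^2 + 7*k + 6)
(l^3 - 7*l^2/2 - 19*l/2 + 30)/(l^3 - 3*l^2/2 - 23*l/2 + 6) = (2*l - 5)/(2*l - 1)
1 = 1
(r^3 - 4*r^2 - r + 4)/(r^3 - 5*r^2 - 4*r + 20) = (r^3 - 4*r^2 - r + 4)/(r^3 - 5*r^2 - 4*r + 20)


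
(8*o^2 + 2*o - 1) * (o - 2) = 8*o^3 - 14*o^2 - 5*o + 2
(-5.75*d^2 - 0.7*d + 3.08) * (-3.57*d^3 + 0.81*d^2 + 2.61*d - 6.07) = 20.5275*d^5 - 2.1585*d^4 - 26.5701*d^3 + 35.5703*d^2 + 12.2878*d - 18.6956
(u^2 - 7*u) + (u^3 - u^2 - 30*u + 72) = u^3 - 37*u + 72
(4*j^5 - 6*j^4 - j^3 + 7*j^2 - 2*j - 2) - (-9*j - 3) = 4*j^5 - 6*j^4 - j^3 + 7*j^2 + 7*j + 1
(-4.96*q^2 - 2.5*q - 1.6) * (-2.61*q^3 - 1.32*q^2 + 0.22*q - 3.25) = 12.9456*q^5 + 13.0722*q^4 + 6.3848*q^3 + 17.682*q^2 + 7.773*q + 5.2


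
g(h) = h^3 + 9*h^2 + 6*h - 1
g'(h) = 3*h^2 + 18*h + 6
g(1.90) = 49.75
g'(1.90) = 51.03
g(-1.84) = 12.20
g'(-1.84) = -16.96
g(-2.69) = 28.52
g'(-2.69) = -20.71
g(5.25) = 423.27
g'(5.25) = 183.19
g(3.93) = 222.28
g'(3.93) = 123.07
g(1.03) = 15.82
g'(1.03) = 27.72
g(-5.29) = 71.08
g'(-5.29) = -5.27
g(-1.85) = 12.37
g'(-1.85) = -17.03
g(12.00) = 3095.00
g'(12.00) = 654.00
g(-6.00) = 71.00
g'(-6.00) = 6.00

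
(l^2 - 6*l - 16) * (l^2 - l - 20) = l^4 - 7*l^3 - 30*l^2 + 136*l + 320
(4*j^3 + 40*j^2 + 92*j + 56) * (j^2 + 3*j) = 4*j^5 + 52*j^4 + 212*j^3 + 332*j^2 + 168*j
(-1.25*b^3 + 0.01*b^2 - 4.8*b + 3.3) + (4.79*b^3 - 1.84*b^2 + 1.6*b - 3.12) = 3.54*b^3 - 1.83*b^2 - 3.2*b + 0.18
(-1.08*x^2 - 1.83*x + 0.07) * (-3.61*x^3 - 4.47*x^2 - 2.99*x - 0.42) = 3.8988*x^5 + 11.4339*x^4 + 11.1566*x^3 + 5.6124*x^2 + 0.5593*x - 0.0294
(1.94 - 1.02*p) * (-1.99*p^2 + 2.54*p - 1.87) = 2.0298*p^3 - 6.4514*p^2 + 6.835*p - 3.6278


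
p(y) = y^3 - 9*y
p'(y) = 3*y^2 - 9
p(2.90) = -1.71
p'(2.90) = 16.23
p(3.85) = 22.42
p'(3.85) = 35.47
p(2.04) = -9.87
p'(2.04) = 3.48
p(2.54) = -6.47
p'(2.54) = 10.35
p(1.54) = -10.21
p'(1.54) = -1.89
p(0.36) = -3.19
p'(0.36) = -8.61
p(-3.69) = -17.03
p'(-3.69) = 31.85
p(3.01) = 0.18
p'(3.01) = 18.18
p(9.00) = 648.00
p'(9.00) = 234.00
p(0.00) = 0.00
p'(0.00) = -9.00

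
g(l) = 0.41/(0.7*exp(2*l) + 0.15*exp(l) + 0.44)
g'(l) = 0.41*(-1.4*exp(2*l) - 0.15*exp(l))/(0.7*exp(2*l) + 0.15*exp(l) + 0.44)^2 = (-0.574*exp(l) - 0.0615)*exp(l)/(0.7*exp(2*l) + 0.15*exp(l) + 0.44)^2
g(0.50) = 0.16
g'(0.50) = -0.25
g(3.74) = 0.00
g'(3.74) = -0.00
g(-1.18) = 0.74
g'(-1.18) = -0.24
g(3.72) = 0.00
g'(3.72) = -0.00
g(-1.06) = 0.71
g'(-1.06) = -0.27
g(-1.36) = 0.78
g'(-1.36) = -0.19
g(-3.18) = 0.92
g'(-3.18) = -0.02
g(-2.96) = 0.91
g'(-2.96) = -0.02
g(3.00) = 0.00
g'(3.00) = 0.00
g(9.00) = 0.00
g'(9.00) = 0.00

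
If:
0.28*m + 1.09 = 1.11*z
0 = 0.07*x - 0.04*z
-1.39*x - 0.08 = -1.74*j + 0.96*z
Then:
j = 1.00821018062397*z + 0.0459770114942529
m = 3.96428571428571*z - 3.89285714285714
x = 0.571428571428571*z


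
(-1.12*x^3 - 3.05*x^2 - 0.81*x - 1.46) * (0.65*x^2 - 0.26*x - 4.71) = -0.728*x^5 - 1.6913*x^4 + 5.5417*x^3 + 13.6271*x^2 + 4.1947*x + 6.8766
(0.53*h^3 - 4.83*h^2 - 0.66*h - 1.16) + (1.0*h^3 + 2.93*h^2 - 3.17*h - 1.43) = 1.53*h^3 - 1.9*h^2 - 3.83*h - 2.59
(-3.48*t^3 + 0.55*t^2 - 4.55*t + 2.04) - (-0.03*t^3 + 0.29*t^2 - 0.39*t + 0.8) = -3.45*t^3 + 0.26*t^2 - 4.16*t + 1.24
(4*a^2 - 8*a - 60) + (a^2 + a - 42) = 5*a^2 - 7*a - 102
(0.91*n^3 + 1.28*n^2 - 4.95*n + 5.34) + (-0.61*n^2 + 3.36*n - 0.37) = 0.91*n^3 + 0.67*n^2 - 1.59*n + 4.97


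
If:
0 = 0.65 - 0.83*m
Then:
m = 0.78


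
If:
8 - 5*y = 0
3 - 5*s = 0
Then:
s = 3/5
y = 8/5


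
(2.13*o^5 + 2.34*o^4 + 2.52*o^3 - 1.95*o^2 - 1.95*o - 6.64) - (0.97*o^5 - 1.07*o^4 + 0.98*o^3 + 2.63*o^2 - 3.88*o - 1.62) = 1.16*o^5 + 3.41*o^4 + 1.54*o^3 - 4.58*o^2 + 1.93*o - 5.02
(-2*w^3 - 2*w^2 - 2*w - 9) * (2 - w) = 2*w^4 - 2*w^3 - 2*w^2 + 5*w - 18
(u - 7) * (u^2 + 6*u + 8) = u^3 - u^2 - 34*u - 56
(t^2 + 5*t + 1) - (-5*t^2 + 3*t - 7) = 6*t^2 + 2*t + 8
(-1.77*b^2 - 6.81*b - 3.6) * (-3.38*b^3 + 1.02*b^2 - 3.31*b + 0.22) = 5.9826*b^5 + 21.2124*b^4 + 11.0805*b^3 + 18.4797*b^2 + 10.4178*b - 0.792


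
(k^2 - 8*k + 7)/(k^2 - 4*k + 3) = (k - 7)/(k - 3)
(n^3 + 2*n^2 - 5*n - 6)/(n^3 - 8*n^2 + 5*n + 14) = (n + 3)/(n - 7)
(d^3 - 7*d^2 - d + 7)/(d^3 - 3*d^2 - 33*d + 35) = (d + 1)/(d + 5)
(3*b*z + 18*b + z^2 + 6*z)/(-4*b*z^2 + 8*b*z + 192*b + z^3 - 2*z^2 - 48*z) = (3*b + z)/(-4*b*z + 32*b + z^2 - 8*z)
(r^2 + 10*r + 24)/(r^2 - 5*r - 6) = (r^2 + 10*r + 24)/(r^2 - 5*r - 6)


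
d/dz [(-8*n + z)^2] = -16*n + 2*z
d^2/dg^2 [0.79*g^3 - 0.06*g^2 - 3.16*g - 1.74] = 4.74*g - 0.12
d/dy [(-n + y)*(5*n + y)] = 4*n + 2*y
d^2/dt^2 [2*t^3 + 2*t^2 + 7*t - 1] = 12*t + 4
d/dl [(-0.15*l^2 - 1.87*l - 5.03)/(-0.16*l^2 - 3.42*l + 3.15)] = (0.2138*l^2 - 2.5546*l - 23.0931)/(0.0256*l^4 + 1.0944*l^3 + 10.6884*l^2 - 21.546*l + 9.9225)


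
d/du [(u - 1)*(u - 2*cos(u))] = u + (u - 1)*(2*sin(u) + 1) - 2*cos(u)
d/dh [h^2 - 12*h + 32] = 2*h - 12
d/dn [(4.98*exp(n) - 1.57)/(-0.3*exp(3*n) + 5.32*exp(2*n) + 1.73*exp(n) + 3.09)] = (2.988*exp(3*n) - 27.9066*exp(2*n) + 16.7048*exp(n) + 18.1043)*exp(n)/(0.09*exp(6*n) - 3.192*exp(5*n) + 27.2644*exp(4*n) + 16.5532*exp(3*n) + 35.8705*exp(2*n) + 10.6914*exp(n) + 9.5481)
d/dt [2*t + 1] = 2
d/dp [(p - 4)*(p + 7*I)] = 2*p - 4 + 7*I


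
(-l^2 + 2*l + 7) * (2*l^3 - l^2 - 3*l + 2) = -2*l^5 + 5*l^4 + 15*l^3 - 15*l^2 - 17*l + 14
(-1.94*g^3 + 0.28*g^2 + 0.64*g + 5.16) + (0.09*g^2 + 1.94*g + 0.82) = -1.94*g^3 + 0.37*g^2 + 2.58*g + 5.98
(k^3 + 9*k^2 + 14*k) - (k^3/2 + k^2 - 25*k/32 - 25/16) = k^3/2 + 8*k^2 + 473*k/32 + 25/16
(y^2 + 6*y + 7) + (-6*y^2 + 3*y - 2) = -5*y^2 + 9*y + 5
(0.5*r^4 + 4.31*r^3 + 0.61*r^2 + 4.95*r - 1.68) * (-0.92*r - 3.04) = -0.46*r^5 - 5.4852*r^4 - 13.6636*r^3 - 6.4084*r^2 - 13.5024*r + 5.1072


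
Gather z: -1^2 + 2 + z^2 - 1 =z^2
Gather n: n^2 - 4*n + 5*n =n^2 + n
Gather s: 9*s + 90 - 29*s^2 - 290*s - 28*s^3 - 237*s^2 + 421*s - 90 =-28*s^3 - 266*s^2 + 140*s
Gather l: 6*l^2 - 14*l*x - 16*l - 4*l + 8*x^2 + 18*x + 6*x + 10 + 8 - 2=6*l^2 + l*(-14*x - 20) + 8*x^2 + 24*x + 16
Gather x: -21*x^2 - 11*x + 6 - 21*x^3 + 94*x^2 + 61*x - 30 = -21*x^3 + 73*x^2 + 50*x - 24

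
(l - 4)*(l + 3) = l^2 - l - 12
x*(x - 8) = x^2 - 8*x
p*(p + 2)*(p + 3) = p^3 + 5*p^2 + 6*p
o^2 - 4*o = o*(o - 4)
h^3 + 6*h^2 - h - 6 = (h - 1)*(h + 1)*(h + 6)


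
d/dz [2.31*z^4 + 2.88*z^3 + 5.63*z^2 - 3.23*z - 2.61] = 9.24*z^3 + 8.64*z^2 + 11.26*z - 3.23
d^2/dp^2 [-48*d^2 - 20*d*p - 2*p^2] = -4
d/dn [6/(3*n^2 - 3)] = -4*n/(n^2 - 1)^2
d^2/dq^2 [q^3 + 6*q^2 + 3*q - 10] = 6*q + 12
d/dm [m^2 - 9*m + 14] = 2*m - 9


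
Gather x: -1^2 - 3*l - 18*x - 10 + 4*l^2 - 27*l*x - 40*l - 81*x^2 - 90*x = 4*l^2 - 43*l - 81*x^2 + x*(-27*l - 108) - 11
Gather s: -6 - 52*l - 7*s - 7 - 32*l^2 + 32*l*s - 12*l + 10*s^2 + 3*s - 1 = -32*l^2 - 64*l + 10*s^2 + s*(32*l - 4) - 14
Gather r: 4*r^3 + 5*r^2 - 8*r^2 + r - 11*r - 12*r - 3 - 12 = 4*r^3 - 3*r^2 - 22*r - 15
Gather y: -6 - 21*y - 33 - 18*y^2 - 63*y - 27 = -18*y^2 - 84*y - 66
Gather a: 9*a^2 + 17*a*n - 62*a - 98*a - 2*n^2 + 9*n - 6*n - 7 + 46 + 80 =9*a^2 + a*(17*n - 160) - 2*n^2 + 3*n + 119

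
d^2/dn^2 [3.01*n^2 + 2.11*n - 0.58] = 6.02000000000000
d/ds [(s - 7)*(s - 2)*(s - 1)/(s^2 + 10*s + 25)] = (s^3 + 15*s^2 - 123*s + 143)/(s^3 + 15*s^2 + 75*s + 125)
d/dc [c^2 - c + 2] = 2*c - 1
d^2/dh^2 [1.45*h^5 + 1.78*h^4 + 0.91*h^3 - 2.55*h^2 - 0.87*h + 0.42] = 29.0*h^3 + 21.36*h^2 + 5.46*h - 5.1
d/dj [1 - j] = -1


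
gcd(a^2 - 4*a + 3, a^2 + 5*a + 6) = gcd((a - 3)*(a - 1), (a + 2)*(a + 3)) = 1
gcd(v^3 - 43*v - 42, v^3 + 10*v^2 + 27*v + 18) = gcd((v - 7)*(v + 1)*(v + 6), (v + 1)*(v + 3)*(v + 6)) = v^2 + 7*v + 6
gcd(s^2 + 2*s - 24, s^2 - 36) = s + 6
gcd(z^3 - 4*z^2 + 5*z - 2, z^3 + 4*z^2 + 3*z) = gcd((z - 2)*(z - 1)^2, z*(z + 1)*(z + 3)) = 1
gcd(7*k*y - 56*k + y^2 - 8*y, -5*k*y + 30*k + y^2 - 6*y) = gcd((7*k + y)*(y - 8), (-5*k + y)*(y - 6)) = 1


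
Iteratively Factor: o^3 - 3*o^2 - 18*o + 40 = (o - 2)*(o^2 - o - 20) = (o - 2)*(o + 4)*(o - 5)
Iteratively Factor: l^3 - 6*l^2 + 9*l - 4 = (l - 1)*(l^2 - 5*l + 4) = (l - 4)*(l - 1)*(l - 1)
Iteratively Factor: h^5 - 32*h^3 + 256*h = (h - 4)*(h^4 + 4*h^3 - 16*h^2 - 64*h) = (h - 4)*(h + 4)*(h^3 - 16*h) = (h - 4)*(h + 4)^2*(h^2 - 4*h) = (h - 4)^2*(h + 4)^2*(h)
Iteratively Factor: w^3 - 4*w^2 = (w)*(w^2 - 4*w) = w*(w - 4)*(w)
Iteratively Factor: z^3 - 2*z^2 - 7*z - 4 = (z + 1)*(z^2 - 3*z - 4) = (z - 4)*(z + 1)*(z + 1)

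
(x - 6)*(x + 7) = x^2 + x - 42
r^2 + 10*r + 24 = (r + 4)*(r + 6)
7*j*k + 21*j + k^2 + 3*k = (7*j + k)*(k + 3)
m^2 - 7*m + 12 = (m - 4)*(m - 3)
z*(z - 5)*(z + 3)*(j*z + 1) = j*z^4 - 2*j*z^3 - 15*j*z^2 + z^3 - 2*z^2 - 15*z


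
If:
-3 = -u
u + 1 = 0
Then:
No Solution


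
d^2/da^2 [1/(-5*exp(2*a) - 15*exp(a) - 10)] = (-2*(2*exp(a) + 3)^2*exp(a) + (4*exp(a) + 3)*(exp(2*a) + 3*exp(a) + 2))*exp(a)/(5*(exp(2*a) + 3*exp(a) + 2)^3)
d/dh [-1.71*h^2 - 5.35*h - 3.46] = -3.42*h - 5.35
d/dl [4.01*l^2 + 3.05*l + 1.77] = 8.02*l + 3.05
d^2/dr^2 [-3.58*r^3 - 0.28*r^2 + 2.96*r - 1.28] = -21.48*r - 0.56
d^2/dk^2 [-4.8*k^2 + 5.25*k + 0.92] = -9.60000000000000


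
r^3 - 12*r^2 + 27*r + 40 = (r - 8)*(r - 5)*(r + 1)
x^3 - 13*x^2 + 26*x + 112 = (x - 8)*(x - 7)*(x + 2)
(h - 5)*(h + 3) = h^2 - 2*h - 15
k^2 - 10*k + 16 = (k - 8)*(k - 2)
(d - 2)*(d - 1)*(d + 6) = d^3 + 3*d^2 - 16*d + 12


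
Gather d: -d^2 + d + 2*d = -d^2 + 3*d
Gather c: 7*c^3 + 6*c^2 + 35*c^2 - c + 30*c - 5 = 7*c^3 + 41*c^2 + 29*c - 5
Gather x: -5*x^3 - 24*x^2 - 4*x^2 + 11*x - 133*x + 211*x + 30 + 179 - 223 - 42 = -5*x^3 - 28*x^2 + 89*x - 56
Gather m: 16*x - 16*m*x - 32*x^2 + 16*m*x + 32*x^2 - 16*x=0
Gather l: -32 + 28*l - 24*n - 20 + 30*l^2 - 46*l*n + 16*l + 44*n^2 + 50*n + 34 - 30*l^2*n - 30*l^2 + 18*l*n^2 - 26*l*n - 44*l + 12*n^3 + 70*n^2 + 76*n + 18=-30*l^2*n + l*(18*n^2 - 72*n) + 12*n^3 + 114*n^2 + 102*n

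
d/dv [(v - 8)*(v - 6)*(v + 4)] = 3*v^2 - 20*v - 8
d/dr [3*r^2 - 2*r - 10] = 6*r - 2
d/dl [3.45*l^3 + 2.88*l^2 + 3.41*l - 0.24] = 10.35*l^2 + 5.76*l + 3.41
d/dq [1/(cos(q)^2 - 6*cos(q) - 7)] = 2*(cos(q) - 3)*sin(q)/(sin(q)^2 + 6*cos(q) + 6)^2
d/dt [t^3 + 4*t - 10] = 3*t^2 + 4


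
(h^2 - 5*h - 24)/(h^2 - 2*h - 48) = (h + 3)/(h + 6)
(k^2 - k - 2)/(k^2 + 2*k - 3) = (k^2 - k - 2)/(k^2 + 2*k - 3)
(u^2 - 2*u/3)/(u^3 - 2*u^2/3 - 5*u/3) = (2 - 3*u)/(-3*u^2 + 2*u + 5)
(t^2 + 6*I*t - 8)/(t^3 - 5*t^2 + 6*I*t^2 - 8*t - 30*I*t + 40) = 1/(t - 5)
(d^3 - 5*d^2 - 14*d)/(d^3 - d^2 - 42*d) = (d + 2)/(d + 6)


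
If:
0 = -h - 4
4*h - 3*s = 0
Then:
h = -4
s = -16/3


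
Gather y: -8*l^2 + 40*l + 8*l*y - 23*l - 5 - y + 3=-8*l^2 + 17*l + y*(8*l - 1) - 2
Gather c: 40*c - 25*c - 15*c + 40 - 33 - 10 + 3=0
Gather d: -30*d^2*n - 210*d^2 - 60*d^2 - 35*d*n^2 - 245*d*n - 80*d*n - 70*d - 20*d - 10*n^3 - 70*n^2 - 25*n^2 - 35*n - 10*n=d^2*(-30*n - 270) + d*(-35*n^2 - 325*n - 90) - 10*n^3 - 95*n^2 - 45*n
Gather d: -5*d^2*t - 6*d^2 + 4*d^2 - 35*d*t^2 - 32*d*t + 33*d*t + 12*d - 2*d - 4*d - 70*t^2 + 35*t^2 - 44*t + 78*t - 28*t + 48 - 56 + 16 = d^2*(-5*t - 2) + d*(-35*t^2 + t + 6) - 35*t^2 + 6*t + 8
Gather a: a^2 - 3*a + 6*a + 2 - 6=a^2 + 3*a - 4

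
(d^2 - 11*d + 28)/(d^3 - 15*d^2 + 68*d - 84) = (d - 4)/(d^2 - 8*d + 12)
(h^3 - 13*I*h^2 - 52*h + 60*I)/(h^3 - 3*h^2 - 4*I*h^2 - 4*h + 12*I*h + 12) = (h^2 - 11*I*h - 30)/(h^2 - h*(3 + 2*I) + 6*I)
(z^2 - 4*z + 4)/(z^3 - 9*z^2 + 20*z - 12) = (z - 2)/(z^2 - 7*z + 6)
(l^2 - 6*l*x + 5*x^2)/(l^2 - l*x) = (l - 5*x)/l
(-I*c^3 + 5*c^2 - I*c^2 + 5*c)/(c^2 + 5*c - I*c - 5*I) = c*(-I*c^2 + c*(5 - I) + 5)/(c^2 + c*(5 - I) - 5*I)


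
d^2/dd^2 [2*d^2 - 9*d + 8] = 4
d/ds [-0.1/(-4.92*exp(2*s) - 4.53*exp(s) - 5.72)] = (-0.984*exp(s) - 0.453)*exp(s)/(4.92*exp(2*s) + 4.53*exp(s) + 5.72)^2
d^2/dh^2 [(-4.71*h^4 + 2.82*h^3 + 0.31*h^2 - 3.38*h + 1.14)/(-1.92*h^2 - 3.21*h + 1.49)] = (34.725888*h^6 + 174.172032*h^5 + 210.347658*h^4 - 405.948132*h^3 + 175.870656*h^2 - 21.703356*h + 0.939970000000006)/(7.077888*h^6 + 35.500032*h^5 + 42.873408*h^4 - 22.022847*h^3 - 33.271551*h^2 + 21.379563*h - 3.307949)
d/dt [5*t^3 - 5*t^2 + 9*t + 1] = 15*t^2 - 10*t + 9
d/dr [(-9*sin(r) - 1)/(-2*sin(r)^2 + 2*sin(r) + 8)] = (-2*sin(r) + 9*cos(r)^2 - 44)*cos(r)/(2*(sin(r) + cos(r)^2 + 3)^2)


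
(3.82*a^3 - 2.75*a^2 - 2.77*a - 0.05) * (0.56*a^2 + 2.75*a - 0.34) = 2.1392*a^5 + 8.965*a^4 - 10.4125*a^3 - 6.7105*a^2 + 0.8043*a + 0.017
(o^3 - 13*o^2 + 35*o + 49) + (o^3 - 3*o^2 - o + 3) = 2*o^3 - 16*o^2 + 34*o + 52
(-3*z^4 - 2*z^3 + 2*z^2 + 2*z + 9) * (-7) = 21*z^4 + 14*z^3 - 14*z^2 - 14*z - 63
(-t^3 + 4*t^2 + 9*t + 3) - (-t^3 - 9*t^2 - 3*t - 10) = 13*t^2 + 12*t + 13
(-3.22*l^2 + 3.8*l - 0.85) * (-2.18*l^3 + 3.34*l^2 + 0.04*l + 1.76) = 7.0196*l^5 - 19.0388*l^4 + 14.4162*l^3 - 8.3542*l^2 + 6.654*l - 1.496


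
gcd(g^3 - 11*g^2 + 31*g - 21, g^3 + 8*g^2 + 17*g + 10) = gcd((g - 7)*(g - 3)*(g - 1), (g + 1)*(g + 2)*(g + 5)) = 1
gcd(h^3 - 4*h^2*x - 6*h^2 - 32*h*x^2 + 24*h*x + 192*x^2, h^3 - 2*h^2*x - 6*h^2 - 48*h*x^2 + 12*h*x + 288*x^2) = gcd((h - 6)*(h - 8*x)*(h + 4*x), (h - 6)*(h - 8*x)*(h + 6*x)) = -h^2 + 8*h*x + 6*h - 48*x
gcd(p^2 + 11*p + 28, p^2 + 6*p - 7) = p + 7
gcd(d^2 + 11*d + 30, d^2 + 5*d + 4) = 1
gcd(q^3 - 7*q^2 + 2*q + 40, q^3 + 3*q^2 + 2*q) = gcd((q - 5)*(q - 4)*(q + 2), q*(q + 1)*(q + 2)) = q + 2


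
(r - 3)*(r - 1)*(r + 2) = r^3 - 2*r^2 - 5*r + 6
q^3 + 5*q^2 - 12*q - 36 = (q - 3)*(q + 2)*(q + 6)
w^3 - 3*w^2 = w^2*(w - 3)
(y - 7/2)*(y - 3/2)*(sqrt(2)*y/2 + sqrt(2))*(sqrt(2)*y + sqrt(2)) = y^4 - 2*y^3 - 31*y^2/4 + 23*y/4 + 21/2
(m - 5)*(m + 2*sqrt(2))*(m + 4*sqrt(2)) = m^3 - 5*m^2 + 6*sqrt(2)*m^2 - 30*sqrt(2)*m + 16*m - 80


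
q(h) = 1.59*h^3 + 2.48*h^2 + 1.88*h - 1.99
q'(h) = 4.77*h^2 + 4.96*h + 1.88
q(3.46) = 100.06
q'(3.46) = 76.15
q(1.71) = 16.43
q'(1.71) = 24.31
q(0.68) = 0.94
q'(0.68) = 7.46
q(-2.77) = -21.96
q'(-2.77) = 24.74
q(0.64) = 0.65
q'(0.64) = 7.01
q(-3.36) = -40.62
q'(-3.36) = 39.07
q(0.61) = 0.44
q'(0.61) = 6.68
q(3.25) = 84.90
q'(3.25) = 68.38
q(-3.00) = -28.24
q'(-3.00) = 29.93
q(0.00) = -1.99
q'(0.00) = 1.88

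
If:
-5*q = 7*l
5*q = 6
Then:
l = -6/7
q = 6/5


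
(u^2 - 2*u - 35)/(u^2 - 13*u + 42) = (u + 5)/(u - 6)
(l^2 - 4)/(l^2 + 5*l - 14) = (l + 2)/(l + 7)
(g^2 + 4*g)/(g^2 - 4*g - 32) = g/(g - 8)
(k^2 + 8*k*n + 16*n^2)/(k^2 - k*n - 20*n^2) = (k + 4*n)/(k - 5*n)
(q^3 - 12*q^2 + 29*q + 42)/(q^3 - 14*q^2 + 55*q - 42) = (q + 1)/(q - 1)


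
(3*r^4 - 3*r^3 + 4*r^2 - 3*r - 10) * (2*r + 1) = 6*r^5 - 3*r^4 + 5*r^3 - 2*r^2 - 23*r - 10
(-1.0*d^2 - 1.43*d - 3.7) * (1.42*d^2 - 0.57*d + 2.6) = -1.42*d^4 - 1.4606*d^3 - 7.0389*d^2 - 1.609*d - 9.62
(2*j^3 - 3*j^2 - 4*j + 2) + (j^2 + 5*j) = 2*j^3 - 2*j^2 + j + 2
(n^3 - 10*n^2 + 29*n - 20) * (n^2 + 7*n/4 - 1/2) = n^5 - 33*n^4/4 + 11*n^3 + 143*n^2/4 - 99*n/2 + 10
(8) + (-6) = 2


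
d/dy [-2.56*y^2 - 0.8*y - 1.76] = -5.12*y - 0.8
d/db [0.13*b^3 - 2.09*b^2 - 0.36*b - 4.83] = 0.39*b^2 - 4.18*b - 0.36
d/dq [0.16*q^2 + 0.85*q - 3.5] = 0.32*q + 0.85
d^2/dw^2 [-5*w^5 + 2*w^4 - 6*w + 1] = w^2*(24 - 100*w)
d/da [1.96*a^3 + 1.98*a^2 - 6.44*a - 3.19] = 5.88*a^2 + 3.96*a - 6.44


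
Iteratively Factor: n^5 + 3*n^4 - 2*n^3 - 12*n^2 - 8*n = (n + 2)*(n^4 + n^3 - 4*n^2 - 4*n) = n*(n + 2)*(n^3 + n^2 - 4*n - 4) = n*(n + 1)*(n + 2)*(n^2 - 4) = n*(n - 2)*(n + 1)*(n + 2)*(n + 2)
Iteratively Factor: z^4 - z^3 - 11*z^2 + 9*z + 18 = (z + 1)*(z^3 - 2*z^2 - 9*z + 18) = (z - 2)*(z + 1)*(z^2 - 9) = (z - 3)*(z - 2)*(z + 1)*(z + 3)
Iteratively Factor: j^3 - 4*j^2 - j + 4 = (j + 1)*(j^2 - 5*j + 4) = (j - 1)*(j + 1)*(j - 4)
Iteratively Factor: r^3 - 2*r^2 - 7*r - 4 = (r - 4)*(r^2 + 2*r + 1) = (r - 4)*(r + 1)*(r + 1)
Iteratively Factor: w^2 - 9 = (w + 3)*(w - 3)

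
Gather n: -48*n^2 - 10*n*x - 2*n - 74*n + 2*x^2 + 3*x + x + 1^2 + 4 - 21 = -48*n^2 + n*(-10*x - 76) + 2*x^2 + 4*x - 16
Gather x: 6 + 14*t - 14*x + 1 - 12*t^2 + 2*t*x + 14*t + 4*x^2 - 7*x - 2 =-12*t^2 + 28*t + 4*x^2 + x*(2*t - 21) + 5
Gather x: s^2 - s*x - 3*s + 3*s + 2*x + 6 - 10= s^2 + x*(2 - s) - 4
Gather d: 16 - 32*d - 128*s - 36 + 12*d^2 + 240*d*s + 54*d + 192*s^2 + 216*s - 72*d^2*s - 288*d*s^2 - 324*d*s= d^2*(12 - 72*s) + d*(-288*s^2 - 84*s + 22) + 192*s^2 + 88*s - 20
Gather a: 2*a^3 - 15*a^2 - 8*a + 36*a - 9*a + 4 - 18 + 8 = 2*a^3 - 15*a^2 + 19*a - 6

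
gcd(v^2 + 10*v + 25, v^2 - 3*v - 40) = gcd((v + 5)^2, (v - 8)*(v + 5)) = v + 5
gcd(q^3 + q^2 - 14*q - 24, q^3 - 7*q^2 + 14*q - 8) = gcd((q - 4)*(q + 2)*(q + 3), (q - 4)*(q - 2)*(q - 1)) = q - 4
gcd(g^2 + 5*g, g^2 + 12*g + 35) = g + 5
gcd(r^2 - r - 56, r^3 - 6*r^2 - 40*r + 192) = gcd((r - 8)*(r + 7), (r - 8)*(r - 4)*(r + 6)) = r - 8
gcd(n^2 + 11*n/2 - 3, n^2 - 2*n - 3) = 1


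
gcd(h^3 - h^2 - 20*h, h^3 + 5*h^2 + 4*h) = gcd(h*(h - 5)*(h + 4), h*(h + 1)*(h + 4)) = h^2 + 4*h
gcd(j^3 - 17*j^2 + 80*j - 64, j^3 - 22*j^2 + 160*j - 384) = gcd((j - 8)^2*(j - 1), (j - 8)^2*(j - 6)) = j^2 - 16*j + 64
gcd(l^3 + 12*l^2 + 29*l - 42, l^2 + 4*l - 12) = l + 6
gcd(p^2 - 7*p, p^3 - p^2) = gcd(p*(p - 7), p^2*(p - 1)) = p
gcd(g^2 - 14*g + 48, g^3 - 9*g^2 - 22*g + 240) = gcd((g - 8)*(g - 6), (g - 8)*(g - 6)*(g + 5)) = g^2 - 14*g + 48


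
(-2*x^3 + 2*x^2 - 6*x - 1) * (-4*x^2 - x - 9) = 8*x^5 - 6*x^4 + 40*x^3 - 8*x^2 + 55*x + 9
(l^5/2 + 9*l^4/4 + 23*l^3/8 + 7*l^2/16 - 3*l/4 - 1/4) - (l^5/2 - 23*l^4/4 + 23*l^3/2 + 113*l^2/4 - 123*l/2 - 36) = 8*l^4 - 69*l^3/8 - 445*l^2/16 + 243*l/4 + 143/4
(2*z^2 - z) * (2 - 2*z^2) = -4*z^4 + 2*z^3 + 4*z^2 - 2*z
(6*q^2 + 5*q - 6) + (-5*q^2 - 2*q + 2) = q^2 + 3*q - 4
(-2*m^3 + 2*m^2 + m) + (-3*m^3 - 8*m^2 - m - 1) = -5*m^3 - 6*m^2 - 1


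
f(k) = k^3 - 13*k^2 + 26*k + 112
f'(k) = 3*k^2 - 26*k + 26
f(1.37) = 125.79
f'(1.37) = -3.99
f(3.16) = 95.90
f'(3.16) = -26.20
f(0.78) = 124.85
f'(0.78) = 7.55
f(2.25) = 116.08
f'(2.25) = -17.31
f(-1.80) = 17.25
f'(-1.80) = 82.52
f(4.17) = 66.88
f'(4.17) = -30.25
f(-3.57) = -192.00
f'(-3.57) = 157.05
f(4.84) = 46.69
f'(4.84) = -29.56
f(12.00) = 280.00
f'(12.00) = 146.00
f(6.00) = 16.00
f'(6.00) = -22.00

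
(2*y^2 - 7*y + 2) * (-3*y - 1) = -6*y^3 + 19*y^2 + y - 2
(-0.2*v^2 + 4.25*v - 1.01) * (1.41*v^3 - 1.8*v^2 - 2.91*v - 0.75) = -0.282*v^5 + 6.3525*v^4 - 8.4921*v^3 - 10.3995*v^2 - 0.2484*v + 0.7575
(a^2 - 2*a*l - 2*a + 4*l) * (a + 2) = a^3 - 2*a^2*l - 4*a + 8*l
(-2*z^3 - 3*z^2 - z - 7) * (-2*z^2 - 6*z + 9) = 4*z^5 + 18*z^4 + 2*z^3 - 7*z^2 + 33*z - 63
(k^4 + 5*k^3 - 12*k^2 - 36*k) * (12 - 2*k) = -2*k^5 + 2*k^4 + 84*k^3 - 72*k^2 - 432*k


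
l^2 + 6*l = l*(l + 6)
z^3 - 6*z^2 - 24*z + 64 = (z - 8)*(z - 2)*(z + 4)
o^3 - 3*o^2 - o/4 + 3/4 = (o - 3)*(o - 1/2)*(o + 1/2)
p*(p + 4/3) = p^2 + 4*p/3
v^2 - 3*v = v*(v - 3)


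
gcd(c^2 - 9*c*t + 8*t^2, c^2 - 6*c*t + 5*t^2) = -c + t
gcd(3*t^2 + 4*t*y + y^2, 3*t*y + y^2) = 3*t + y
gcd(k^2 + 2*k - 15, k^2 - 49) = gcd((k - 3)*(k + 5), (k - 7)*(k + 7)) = 1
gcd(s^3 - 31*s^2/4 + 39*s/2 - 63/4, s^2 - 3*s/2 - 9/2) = s - 3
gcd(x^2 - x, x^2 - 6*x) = x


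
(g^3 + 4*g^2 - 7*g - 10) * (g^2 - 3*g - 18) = g^5 + g^4 - 37*g^3 - 61*g^2 + 156*g + 180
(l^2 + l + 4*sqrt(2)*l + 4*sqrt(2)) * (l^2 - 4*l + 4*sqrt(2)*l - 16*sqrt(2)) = l^4 - 3*l^3 + 8*sqrt(2)*l^3 - 24*sqrt(2)*l^2 + 28*l^2 - 96*l - 32*sqrt(2)*l - 128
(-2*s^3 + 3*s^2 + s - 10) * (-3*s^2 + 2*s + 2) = 6*s^5 - 13*s^4 - s^3 + 38*s^2 - 18*s - 20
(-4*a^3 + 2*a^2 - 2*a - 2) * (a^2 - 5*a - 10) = -4*a^5 + 22*a^4 + 28*a^3 - 12*a^2 + 30*a + 20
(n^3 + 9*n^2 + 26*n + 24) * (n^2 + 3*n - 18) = n^5 + 12*n^4 + 35*n^3 - 60*n^2 - 396*n - 432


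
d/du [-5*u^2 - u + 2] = -10*u - 1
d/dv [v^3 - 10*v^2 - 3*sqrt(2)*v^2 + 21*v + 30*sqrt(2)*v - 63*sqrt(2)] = 3*v^2 - 20*v - 6*sqrt(2)*v + 21 + 30*sqrt(2)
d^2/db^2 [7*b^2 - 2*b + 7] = 14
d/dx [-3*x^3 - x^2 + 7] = x*(-9*x - 2)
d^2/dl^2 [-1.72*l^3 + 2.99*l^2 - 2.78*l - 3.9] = 5.98 - 10.32*l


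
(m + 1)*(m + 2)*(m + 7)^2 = m^4 + 17*m^3 + 93*m^2 + 175*m + 98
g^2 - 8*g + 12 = (g - 6)*(g - 2)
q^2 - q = q*(q - 1)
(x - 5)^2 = x^2 - 10*x + 25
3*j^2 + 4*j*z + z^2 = (j + z)*(3*j + z)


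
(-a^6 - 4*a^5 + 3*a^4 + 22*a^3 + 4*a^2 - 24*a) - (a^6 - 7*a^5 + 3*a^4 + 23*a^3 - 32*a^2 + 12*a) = -2*a^6 + 3*a^5 - a^3 + 36*a^2 - 36*a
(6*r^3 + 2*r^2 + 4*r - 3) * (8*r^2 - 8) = 48*r^5 + 16*r^4 - 16*r^3 - 40*r^2 - 32*r + 24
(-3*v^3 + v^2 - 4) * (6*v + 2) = -18*v^4 + 2*v^2 - 24*v - 8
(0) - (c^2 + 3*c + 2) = -c^2 - 3*c - 2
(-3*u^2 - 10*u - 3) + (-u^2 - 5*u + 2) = -4*u^2 - 15*u - 1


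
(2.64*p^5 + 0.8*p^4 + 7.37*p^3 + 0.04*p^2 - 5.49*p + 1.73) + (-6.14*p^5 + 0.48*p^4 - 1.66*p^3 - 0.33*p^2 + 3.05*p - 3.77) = -3.5*p^5 + 1.28*p^4 + 5.71*p^3 - 0.29*p^2 - 2.44*p - 2.04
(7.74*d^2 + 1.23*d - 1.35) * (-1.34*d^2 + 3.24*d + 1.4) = -10.3716*d^4 + 23.4294*d^3 + 16.6302*d^2 - 2.652*d - 1.89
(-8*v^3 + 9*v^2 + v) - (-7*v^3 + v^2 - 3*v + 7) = -v^3 + 8*v^2 + 4*v - 7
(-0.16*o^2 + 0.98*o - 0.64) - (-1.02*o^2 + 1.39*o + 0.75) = 0.86*o^2 - 0.41*o - 1.39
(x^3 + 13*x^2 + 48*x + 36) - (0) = x^3 + 13*x^2 + 48*x + 36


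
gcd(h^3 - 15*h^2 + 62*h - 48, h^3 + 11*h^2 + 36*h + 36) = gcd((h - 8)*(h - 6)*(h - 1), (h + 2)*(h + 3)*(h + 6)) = 1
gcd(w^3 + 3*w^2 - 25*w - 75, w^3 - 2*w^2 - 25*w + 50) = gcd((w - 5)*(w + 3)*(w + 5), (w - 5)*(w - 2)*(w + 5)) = w^2 - 25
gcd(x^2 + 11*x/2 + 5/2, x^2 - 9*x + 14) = 1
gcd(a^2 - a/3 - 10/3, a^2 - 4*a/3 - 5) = a + 5/3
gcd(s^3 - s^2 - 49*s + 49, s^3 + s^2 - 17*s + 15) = s - 1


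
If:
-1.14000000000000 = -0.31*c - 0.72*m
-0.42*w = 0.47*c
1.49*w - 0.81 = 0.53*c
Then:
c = -0.37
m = 1.74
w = 0.41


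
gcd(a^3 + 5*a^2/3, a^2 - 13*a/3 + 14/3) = 1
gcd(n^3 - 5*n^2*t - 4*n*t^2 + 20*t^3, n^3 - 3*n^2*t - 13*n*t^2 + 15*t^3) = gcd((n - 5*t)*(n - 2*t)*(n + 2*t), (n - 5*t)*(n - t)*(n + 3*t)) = -n + 5*t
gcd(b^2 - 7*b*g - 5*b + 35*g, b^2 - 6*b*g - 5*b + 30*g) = b - 5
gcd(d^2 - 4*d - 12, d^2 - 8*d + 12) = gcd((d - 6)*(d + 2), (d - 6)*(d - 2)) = d - 6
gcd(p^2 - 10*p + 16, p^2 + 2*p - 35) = 1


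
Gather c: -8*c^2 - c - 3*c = -8*c^2 - 4*c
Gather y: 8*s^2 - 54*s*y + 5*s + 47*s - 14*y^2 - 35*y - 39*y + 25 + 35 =8*s^2 + 52*s - 14*y^2 + y*(-54*s - 74) + 60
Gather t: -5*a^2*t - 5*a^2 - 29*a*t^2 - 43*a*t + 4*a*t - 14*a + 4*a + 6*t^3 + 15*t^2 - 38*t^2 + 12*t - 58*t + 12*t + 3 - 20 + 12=-5*a^2 - 10*a + 6*t^3 + t^2*(-29*a - 23) + t*(-5*a^2 - 39*a - 34) - 5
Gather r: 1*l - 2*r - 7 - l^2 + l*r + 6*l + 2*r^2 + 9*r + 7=-l^2 + 7*l + 2*r^2 + r*(l + 7)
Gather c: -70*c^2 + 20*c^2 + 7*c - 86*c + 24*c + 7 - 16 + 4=-50*c^2 - 55*c - 5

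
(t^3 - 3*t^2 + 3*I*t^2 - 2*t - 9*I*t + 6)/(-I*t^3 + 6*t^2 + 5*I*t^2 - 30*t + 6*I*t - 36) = (I*t^3 - 3*t^2*(1 + I) + t*(9 - 2*I) + 6*I)/(t^3 + t^2*(-5 + 6*I) - 6*t*(1 + 5*I) - 36*I)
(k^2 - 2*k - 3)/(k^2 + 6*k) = (k^2 - 2*k - 3)/(k*(k + 6))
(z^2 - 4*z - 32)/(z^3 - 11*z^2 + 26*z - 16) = (z + 4)/(z^2 - 3*z + 2)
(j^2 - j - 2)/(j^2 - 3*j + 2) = (j + 1)/(j - 1)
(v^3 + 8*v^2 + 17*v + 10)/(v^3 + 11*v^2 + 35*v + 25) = (v + 2)/(v + 5)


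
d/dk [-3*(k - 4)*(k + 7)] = -6*k - 9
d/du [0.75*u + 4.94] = 0.750000000000000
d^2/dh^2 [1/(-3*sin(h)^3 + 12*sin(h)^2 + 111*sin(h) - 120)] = (9*sin(h)^5 - 35*sin(h)^4 - 57*sin(h)^3 + 91*sin(h)^2 + 2226*sin(h) + 3058)/(3*(sin(h) - 8)^3*(sin(h) - 1)^2*(sin(h) + 5)^3)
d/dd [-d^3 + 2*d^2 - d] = -3*d^2 + 4*d - 1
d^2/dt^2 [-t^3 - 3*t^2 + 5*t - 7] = -6*t - 6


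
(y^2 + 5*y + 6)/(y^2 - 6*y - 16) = (y + 3)/(y - 8)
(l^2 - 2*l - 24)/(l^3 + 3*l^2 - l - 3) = (l^2 - 2*l - 24)/(l^3 + 3*l^2 - l - 3)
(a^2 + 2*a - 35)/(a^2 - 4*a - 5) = (a + 7)/(a + 1)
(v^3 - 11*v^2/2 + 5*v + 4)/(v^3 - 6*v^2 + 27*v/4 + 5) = 2*(v - 2)/(2*v - 5)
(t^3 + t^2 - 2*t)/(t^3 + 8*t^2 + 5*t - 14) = t/(t + 7)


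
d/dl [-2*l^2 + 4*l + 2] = 4 - 4*l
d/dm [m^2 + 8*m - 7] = 2*m + 8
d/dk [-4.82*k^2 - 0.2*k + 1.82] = -9.64*k - 0.2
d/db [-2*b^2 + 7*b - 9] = 7 - 4*b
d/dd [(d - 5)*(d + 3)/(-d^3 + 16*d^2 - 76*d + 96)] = (d^4 - 4*d^3 - 89*d^2 + 672*d - 1332)/(d^6 - 32*d^5 + 408*d^4 - 2624*d^3 + 8848*d^2 - 14592*d + 9216)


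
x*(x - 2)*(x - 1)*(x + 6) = x^4 + 3*x^3 - 16*x^2 + 12*x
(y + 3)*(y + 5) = y^2 + 8*y + 15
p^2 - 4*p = p*(p - 4)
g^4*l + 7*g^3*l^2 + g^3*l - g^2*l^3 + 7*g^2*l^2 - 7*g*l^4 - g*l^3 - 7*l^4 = (g - l)*(g + l)*(g + 7*l)*(g*l + l)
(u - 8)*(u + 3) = u^2 - 5*u - 24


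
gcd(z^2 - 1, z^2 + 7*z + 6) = z + 1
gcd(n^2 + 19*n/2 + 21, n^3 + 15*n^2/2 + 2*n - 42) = n^2 + 19*n/2 + 21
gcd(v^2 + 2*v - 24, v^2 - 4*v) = v - 4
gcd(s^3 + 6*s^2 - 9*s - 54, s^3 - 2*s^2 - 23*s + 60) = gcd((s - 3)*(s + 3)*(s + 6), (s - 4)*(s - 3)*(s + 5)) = s - 3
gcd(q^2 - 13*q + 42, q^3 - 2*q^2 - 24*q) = q - 6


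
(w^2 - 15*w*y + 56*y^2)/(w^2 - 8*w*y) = (w - 7*y)/w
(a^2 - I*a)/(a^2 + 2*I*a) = (a - I)/(a + 2*I)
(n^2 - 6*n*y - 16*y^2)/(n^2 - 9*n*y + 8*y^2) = (-n - 2*y)/(-n + y)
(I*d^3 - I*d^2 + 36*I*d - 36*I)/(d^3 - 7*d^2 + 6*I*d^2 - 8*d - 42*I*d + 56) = I*(d^3 - d^2 + 36*d - 36)/(d^3 + d^2*(-7 + 6*I) - 2*d*(4 + 21*I) + 56)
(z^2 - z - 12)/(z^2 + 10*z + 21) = (z - 4)/(z + 7)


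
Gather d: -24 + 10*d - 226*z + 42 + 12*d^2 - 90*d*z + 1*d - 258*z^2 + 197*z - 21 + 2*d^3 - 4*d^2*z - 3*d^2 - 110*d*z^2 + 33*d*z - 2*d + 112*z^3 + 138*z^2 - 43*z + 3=2*d^3 + d^2*(9 - 4*z) + d*(-110*z^2 - 57*z + 9) + 112*z^3 - 120*z^2 - 72*z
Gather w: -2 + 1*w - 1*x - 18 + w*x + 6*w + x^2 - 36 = w*(x + 7) + x^2 - x - 56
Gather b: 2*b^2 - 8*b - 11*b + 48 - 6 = 2*b^2 - 19*b + 42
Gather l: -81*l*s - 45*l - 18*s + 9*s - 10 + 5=l*(-81*s - 45) - 9*s - 5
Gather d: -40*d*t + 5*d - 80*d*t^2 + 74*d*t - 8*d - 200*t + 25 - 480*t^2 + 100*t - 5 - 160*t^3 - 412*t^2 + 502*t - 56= d*(-80*t^2 + 34*t - 3) - 160*t^3 - 892*t^2 + 402*t - 36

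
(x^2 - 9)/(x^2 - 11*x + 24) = (x + 3)/(x - 8)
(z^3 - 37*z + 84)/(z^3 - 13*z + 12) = (z^3 - 37*z + 84)/(z^3 - 13*z + 12)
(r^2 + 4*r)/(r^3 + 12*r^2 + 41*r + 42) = r*(r + 4)/(r^3 + 12*r^2 + 41*r + 42)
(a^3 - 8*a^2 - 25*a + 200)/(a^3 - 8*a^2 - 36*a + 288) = (a^2 - 25)/(a^2 - 36)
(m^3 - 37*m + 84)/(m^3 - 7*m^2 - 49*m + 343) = (m^2 - 7*m + 12)/(m^2 - 14*m + 49)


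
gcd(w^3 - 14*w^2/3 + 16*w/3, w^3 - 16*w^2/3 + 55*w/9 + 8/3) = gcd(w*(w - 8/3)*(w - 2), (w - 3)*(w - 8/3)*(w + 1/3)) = w - 8/3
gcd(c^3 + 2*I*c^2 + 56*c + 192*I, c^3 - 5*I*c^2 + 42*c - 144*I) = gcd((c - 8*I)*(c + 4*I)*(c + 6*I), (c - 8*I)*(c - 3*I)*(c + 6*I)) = c^2 - 2*I*c + 48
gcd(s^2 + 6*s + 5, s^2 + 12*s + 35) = s + 5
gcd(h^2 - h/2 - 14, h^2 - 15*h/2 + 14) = h - 4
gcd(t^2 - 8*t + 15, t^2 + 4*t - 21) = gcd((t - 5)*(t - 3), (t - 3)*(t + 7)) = t - 3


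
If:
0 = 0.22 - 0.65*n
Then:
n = 0.34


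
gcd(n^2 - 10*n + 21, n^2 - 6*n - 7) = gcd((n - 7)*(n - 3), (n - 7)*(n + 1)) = n - 7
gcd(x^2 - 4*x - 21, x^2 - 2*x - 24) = 1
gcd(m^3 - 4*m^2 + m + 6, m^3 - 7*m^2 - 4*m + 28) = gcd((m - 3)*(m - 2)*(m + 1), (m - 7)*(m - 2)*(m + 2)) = m - 2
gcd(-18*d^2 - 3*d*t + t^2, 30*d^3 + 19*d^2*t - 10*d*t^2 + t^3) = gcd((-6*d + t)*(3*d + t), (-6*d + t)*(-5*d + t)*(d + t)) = -6*d + t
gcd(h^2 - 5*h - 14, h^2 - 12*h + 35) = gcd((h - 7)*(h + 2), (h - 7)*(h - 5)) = h - 7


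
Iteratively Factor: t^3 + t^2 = (t + 1)*(t^2) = t*(t + 1)*(t)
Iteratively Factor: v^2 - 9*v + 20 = (v - 5)*(v - 4)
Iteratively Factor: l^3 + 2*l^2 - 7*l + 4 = (l + 4)*(l^2 - 2*l + 1) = (l - 1)*(l + 4)*(l - 1)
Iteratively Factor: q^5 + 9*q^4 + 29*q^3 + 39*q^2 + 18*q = (q + 3)*(q^4 + 6*q^3 + 11*q^2 + 6*q) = (q + 3)^2*(q^3 + 3*q^2 + 2*q) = (q + 2)*(q + 3)^2*(q^2 + q) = (q + 1)*(q + 2)*(q + 3)^2*(q)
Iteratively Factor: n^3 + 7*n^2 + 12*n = (n)*(n^2 + 7*n + 12) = n*(n + 3)*(n + 4)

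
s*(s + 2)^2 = s^3 + 4*s^2 + 4*s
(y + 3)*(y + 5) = y^2 + 8*y + 15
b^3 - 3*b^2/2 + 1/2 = (b - 1)^2*(b + 1/2)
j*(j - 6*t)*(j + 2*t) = j^3 - 4*j^2*t - 12*j*t^2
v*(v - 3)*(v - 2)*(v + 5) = v^4 - 19*v^2 + 30*v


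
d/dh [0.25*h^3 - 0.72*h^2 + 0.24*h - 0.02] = 0.75*h^2 - 1.44*h + 0.24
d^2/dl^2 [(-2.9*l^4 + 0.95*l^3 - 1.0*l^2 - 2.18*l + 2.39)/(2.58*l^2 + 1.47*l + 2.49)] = (-38.60712*l^6 - 65.99124*l^5 - 149.38074*l^4 - 199.374894*l^3 - 60.901794*l^2 + 173.75499*l - 16.819866)/(17.173512*l^6 + 29.354724*l^5 + 66.448674*l^4 + 59.837967*l^3 + 64.130697*l^2 + 27.342441*l + 15.438249)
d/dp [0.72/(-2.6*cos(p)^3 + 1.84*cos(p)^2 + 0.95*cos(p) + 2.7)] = (-5.616*cos(p)^2 + 2.6496*cos(p) + 0.684)*sin(p)/(-2.6*cos(p)^3 + 1.84*cos(p)^2 + 0.95*cos(p) + 2.7)^2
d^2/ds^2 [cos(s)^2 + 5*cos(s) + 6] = -5*cos(s) - 2*cos(2*s)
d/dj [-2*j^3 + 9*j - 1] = 9 - 6*j^2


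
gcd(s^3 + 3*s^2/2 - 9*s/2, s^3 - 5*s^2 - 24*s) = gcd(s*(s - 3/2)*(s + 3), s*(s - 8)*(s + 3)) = s^2 + 3*s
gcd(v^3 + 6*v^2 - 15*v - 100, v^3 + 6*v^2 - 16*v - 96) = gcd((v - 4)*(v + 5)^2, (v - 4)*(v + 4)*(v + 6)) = v - 4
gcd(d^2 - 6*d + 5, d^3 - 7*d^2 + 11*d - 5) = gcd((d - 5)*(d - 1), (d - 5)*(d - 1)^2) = d^2 - 6*d + 5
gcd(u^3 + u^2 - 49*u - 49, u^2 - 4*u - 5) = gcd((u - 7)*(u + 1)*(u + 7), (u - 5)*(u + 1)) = u + 1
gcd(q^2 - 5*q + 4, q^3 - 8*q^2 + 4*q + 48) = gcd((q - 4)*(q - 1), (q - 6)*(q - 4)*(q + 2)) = q - 4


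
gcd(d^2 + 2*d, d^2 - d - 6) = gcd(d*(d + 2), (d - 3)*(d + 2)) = d + 2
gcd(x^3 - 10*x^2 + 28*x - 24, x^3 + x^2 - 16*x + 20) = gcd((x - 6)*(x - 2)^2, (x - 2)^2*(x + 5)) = x^2 - 4*x + 4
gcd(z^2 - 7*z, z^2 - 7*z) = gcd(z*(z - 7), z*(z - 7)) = z^2 - 7*z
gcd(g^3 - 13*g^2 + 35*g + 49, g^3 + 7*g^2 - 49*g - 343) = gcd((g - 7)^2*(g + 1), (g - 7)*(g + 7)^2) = g - 7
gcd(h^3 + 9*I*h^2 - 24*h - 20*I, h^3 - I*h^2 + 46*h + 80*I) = h^2 + 7*I*h - 10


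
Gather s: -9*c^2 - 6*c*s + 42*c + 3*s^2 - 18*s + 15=-9*c^2 + 42*c + 3*s^2 + s*(-6*c - 18) + 15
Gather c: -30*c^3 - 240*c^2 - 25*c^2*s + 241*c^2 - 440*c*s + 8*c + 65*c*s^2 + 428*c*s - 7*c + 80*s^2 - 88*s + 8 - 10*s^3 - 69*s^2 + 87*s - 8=-30*c^3 + c^2*(1 - 25*s) + c*(65*s^2 - 12*s + 1) - 10*s^3 + 11*s^2 - s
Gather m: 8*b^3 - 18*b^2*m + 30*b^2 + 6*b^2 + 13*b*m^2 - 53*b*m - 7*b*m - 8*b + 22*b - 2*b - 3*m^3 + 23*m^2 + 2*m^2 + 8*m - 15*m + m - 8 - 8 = 8*b^3 + 36*b^2 + 12*b - 3*m^3 + m^2*(13*b + 25) + m*(-18*b^2 - 60*b - 6) - 16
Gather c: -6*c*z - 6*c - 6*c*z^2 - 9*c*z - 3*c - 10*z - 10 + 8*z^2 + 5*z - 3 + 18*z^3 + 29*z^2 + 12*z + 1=c*(-6*z^2 - 15*z - 9) + 18*z^3 + 37*z^2 + 7*z - 12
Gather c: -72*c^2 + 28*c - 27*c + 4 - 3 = -72*c^2 + c + 1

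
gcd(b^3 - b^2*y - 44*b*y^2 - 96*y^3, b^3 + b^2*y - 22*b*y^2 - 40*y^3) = b + 4*y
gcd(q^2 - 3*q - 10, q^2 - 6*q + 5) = q - 5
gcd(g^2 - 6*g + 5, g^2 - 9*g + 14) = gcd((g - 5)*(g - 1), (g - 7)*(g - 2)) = 1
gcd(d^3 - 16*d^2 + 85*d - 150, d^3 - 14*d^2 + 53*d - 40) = d - 5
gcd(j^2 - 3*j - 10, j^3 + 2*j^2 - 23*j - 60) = j - 5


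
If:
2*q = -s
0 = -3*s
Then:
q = 0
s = 0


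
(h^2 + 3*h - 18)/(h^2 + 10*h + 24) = (h - 3)/(h + 4)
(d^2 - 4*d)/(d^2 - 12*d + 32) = d/(d - 8)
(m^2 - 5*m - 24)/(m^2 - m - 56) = (m + 3)/(m + 7)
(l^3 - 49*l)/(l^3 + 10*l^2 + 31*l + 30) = l*(l^2 - 49)/(l^3 + 10*l^2 + 31*l + 30)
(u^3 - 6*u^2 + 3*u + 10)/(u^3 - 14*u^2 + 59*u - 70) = (u + 1)/(u - 7)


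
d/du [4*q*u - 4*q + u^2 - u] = 4*q + 2*u - 1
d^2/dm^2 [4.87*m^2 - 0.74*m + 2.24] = 9.74000000000000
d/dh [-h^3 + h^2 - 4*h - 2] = -3*h^2 + 2*h - 4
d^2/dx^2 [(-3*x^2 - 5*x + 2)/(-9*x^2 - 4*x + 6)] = 22*(27*x^3 + 54*x + 8)/(729*x^6 + 972*x^5 - 1026*x^4 - 1232*x^3 + 684*x^2 + 432*x - 216)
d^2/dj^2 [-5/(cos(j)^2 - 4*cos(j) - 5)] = 5*(-4*sin(j)^4 + 38*sin(j)^2 + 5*cos(j) + 3*cos(3*j) + 8)/(sin(j)^2 + 4*cos(j) + 4)^3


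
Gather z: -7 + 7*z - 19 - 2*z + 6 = 5*z - 20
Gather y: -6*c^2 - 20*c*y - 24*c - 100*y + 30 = -6*c^2 - 24*c + y*(-20*c - 100) + 30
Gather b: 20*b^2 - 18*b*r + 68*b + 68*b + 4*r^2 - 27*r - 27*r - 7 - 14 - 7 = 20*b^2 + b*(136 - 18*r) + 4*r^2 - 54*r - 28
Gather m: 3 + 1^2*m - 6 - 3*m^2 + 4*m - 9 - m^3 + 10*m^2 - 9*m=-m^3 + 7*m^2 - 4*m - 12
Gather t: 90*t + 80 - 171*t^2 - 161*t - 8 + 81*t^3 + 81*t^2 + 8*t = 81*t^3 - 90*t^2 - 63*t + 72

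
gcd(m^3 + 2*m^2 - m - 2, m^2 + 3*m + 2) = m^2 + 3*m + 2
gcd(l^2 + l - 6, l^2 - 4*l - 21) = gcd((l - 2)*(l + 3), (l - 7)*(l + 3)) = l + 3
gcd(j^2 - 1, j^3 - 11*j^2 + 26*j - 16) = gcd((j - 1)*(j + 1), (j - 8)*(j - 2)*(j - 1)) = j - 1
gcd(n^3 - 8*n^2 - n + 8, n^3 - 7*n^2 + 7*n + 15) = n + 1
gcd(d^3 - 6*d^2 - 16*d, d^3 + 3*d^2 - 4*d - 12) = d + 2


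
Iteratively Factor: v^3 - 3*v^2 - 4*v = (v - 4)*(v^2 + v) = v*(v - 4)*(v + 1)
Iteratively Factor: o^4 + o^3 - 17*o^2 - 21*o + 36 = (o - 4)*(o^3 + 5*o^2 + 3*o - 9) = (o - 4)*(o + 3)*(o^2 + 2*o - 3) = (o - 4)*(o - 1)*(o + 3)*(o + 3)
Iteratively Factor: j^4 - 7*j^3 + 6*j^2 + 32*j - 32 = (j - 4)*(j^3 - 3*j^2 - 6*j + 8) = (j - 4)^2*(j^2 + j - 2) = (j - 4)^2*(j + 2)*(j - 1)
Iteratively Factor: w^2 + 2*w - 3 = (w + 3)*(w - 1)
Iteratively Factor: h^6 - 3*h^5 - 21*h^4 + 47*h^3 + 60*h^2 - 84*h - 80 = (h - 2)*(h^5 - h^4 - 23*h^3 + h^2 + 62*h + 40) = (h - 2)*(h + 4)*(h^4 - 5*h^3 - 3*h^2 + 13*h + 10) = (h - 5)*(h - 2)*(h + 4)*(h^3 - 3*h - 2) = (h - 5)*(h - 2)*(h + 1)*(h + 4)*(h^2 - h - 2) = (h - 5)*(h - 2)^2*(h + 1)*(h + 4)*(h + 1)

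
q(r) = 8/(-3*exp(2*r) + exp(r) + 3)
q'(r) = 8*(6*exp(2*r) - exp(r))/(-3*exp(2*r) + exp(r) + 3)^2 = (48*exp(r) - 8)*exp(r)/(-3*exp(2*r) + exp(r) + 3)^2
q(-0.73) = 2.87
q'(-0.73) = 0.94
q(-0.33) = 3.69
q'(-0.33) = 4.05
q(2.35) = -0.03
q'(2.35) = 0.05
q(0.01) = 8.43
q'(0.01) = 45.36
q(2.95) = -0.01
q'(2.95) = 0.02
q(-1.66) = 2.60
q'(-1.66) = 0.02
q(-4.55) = 2.66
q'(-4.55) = -0.01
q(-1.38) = 2.61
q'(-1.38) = 0.11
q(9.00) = 0.00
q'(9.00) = 0.00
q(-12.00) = 2.67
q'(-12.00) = 0.00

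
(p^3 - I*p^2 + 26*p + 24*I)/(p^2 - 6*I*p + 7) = (p^2 - 2*I*p + 24)/(p - 7*I)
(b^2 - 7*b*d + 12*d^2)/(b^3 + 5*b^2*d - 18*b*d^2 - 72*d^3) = (b - 3*d)/(b^2 + 9*b*d + 18*d^2)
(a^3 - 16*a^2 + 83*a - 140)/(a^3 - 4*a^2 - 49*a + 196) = (a - 5)/(a + 7)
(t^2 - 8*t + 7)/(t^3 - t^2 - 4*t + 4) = (t - 7)/(t^2 - 4)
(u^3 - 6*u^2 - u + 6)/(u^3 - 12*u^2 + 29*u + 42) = (u - 1)/(u - 7)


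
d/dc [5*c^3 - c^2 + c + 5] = 15*c^2 - 2*c + 1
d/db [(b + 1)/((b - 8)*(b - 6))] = (-b^2 - 2*b + 62)/(b^4 - 28*b^3 + 292*b^2 - 1344*b + 2304)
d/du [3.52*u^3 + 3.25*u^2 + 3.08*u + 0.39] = 10.56*u^2 + 6.5*u + 3.08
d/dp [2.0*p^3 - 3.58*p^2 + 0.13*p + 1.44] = 6.0*p^2 - 7.16*p + 0.13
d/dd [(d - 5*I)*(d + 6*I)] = 2*d + I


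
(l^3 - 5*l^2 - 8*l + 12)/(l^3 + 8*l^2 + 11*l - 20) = (l^2 - 4*l - 12)/(l^2 + 9*l + 20)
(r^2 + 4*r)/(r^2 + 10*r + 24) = r/(r + 6)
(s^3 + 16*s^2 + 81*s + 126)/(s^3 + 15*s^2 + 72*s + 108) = (s + 7)/(s + 6)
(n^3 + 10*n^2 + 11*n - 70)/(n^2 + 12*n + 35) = n - 2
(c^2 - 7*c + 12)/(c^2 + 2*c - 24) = (c - 3)/(c + 6)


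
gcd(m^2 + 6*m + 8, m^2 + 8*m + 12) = m + 2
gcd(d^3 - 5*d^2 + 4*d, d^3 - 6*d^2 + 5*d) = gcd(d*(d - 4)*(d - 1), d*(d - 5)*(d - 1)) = d^2 - d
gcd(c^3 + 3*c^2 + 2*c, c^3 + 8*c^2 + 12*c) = c^2 + 2*c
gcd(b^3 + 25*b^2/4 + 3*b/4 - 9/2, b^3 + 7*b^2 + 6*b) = b^2 + 7*b + 6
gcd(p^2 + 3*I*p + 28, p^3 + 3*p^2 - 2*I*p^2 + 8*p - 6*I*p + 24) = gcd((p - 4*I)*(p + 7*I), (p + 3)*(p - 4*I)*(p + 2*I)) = p - 4*I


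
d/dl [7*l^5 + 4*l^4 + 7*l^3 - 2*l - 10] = 35*l^4 + 16*l^3 + 21*l^2 - 2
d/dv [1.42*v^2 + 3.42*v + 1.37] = 2.84*v + 3.42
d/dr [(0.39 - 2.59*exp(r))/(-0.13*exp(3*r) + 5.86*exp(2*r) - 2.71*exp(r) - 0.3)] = (-0.6734*exp(3*r) + 15.3295*exp(2*r) - 4.5708*exp(r) + 1.8339)*exp(r)/(0.0169*exp(6*r) - 1.5236*exp(5*r) + 35.0442*exp(4*r) - 31.6832*exp(3*r) + 3.8281*exp(2*r) + 1.626*exp(r) + 0.09)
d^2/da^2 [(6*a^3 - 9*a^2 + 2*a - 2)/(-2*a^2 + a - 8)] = 4*(50*a^3 - 132*a^2 - 534*a + 265)/(8*a^6 - 12*a^5 + 102*a^4 - 97*a^3 + 408*a^2 - 192*a + 512)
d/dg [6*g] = 6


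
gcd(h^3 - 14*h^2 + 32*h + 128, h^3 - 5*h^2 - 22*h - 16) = h^2 - 6*h - 16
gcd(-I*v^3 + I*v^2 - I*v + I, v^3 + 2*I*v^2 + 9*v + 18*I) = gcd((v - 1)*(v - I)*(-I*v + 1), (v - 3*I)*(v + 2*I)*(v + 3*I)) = 1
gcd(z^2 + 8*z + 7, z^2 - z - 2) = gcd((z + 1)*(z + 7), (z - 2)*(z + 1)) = z + 1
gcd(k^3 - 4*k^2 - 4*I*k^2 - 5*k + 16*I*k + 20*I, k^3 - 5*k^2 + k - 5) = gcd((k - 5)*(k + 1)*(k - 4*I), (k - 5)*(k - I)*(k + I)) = k - 5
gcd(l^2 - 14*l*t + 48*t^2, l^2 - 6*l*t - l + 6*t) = -l + 6*t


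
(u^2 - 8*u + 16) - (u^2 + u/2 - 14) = 30 - 17*u/2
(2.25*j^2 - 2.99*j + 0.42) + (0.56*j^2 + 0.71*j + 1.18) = 2.81*j^2 - 2.28*j + 1.6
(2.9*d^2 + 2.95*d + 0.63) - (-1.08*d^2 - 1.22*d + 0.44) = 3.98*d^2 + 4.17*d + 0.19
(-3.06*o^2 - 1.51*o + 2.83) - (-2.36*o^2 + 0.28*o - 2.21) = -0.7*o^2 - 1.79*o + 5.04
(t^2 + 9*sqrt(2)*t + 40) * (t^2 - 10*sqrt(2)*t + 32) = t^4 - sqrt(2)*t^3 - 108*t^2 - 112*sqrt(2)*t + 1280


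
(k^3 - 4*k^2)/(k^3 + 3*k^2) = (k - 4)/(k + 3)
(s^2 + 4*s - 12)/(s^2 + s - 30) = (s - 2)/(s - 5)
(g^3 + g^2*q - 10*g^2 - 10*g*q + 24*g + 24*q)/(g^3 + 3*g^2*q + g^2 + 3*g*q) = (g^3 + g^2*q - 10*g^2 - 10*g*q + 24*g + 24*q)/(g*(g^2 + 3*g*q + g + 3*q))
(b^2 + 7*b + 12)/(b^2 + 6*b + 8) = (b + 3)/(b + 2)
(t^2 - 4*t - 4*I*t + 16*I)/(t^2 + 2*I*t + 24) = (t - 4)/(t + 6*I)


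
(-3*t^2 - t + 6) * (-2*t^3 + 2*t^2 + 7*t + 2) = 6*t^5 - 4*t^4 - 35*t^3 - t^2 + 40*t + 12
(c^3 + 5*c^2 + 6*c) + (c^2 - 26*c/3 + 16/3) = c^3 + 6*c^2 - 8*c/3 + 16/3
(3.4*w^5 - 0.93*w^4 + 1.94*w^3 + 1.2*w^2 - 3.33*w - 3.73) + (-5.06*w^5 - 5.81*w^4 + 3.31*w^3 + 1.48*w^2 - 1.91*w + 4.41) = -1.66*w^5 - 6.74*w^4 + 5.25*w^3 + 2.68*w^2 - 5.24*w + 0.68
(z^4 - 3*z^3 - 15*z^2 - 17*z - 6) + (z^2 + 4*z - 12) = z^4 - 3*z^3 - 14*z^2 - 13*z - 18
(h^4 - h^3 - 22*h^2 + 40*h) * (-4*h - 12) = -4*h^5 - 8*h^4 + 100*h^3 + 104*h^2 - 480*h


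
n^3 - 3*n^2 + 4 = (n - 2)^2*(n + 1)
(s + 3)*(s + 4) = s^2 + 7*s + 12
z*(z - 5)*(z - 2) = z^3 - 7*z^2 + 10*z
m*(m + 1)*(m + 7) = m^3 + 8*m^2 + 7*m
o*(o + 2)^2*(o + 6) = o^4 + 10*o^3 + 28*o^2 + 24*o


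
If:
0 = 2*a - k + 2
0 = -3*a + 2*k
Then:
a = -4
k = -6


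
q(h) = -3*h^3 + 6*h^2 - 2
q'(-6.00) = -396.00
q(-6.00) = 862.00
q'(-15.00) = -2205.00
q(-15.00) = 11473.00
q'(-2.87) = -108.57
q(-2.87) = 118.34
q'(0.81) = 3.82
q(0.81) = 0.34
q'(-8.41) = -737.47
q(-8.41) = 2206.84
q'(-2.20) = -69.96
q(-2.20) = 58.98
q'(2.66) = -31.76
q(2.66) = -16.01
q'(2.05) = -13.22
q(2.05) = -2.63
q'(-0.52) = -8.67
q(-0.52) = 0.04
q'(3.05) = -47.12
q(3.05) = -31.30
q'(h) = -9*h^2 + 12*h = 3*h*(4 - 3*h)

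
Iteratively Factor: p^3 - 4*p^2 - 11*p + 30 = (p - 2)*(p^2 - 2*p - 15) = (p - 2)*(p + 3)*(p - 5)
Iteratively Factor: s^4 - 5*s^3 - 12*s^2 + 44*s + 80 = (s - 5)*(s^3 - 12*s - 16) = (s - 5)*(s - 4)*(s^2 + 4*s + 4) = (s - 5)*(s - 4)*(s + 2)*(s + 2)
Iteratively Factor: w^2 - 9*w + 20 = (w - 4)*(w - 5)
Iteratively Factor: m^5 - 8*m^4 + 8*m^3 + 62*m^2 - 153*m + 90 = (m - 3)*(m^4 - 5*m^3 - 7*m^2 + 41*m - 30) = (m - 3)*(m - 1)*(m^3 - 4*m^2 - 11*m + 30) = (m - 3)*(m - 1)*(m + 3)*(m^2 - 7*m + 10) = (m - 5)*(m - 3)*(m - 1)*(m + 3)*(m - 2)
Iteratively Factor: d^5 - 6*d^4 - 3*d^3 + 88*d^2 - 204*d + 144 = (d - 2)*(d^4 - 4*d^3 - 11*d^2 + 66*d - 72) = (d - 3)*(d - 2)*(d^3 - d^2 - 14*d + 24) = (d - 3)*(d - 2)^2*(d^2 + d - 12) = (d - 3)^2*(d - 2)^2*(d + 4)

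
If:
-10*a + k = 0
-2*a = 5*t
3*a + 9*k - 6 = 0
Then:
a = 2/31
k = 20/31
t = -4/155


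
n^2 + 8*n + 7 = (n + 1)*(n + 7)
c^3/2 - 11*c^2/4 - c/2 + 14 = (c/2 + 1)*(c - 4)*(c - 7/2)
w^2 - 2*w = w*(w - 2)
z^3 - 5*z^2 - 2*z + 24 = (z - 4)*(z - 3)*(z + 2)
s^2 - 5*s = s*(s - 5)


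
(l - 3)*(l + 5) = l^2 + 2*l - 15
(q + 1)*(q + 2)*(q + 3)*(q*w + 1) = q^4*w + 6*q^3*w + q^3 + 11*q^2*w + 6*q^2 + 6*q*w + 11*q + 6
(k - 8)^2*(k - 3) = k^3 - 19*k^2 + 112*k - 192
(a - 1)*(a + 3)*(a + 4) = a^3 + 6*a^2 + 5*a - 12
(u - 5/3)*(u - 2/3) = u^2 - 7*u/3 + 10/9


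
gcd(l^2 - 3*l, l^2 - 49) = 1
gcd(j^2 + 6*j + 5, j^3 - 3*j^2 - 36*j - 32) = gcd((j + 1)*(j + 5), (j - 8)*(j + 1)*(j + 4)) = j + 1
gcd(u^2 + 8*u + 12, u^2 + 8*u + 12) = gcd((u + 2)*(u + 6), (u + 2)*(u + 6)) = u^2 + 8*u + 12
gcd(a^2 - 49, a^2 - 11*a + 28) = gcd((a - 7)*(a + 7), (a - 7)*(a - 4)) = a - 7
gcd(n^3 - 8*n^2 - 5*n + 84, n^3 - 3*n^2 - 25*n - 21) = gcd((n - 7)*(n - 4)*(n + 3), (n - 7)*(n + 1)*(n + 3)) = n^2 - 4*n - 21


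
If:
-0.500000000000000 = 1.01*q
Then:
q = -0.50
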